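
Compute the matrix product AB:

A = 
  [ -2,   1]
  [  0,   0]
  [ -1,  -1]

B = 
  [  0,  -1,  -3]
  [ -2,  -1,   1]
AB = 
  [ -2,   1,   7]
  [  0,   0,   0]
  [  2,   2,   2]

A is 3×2 and B is 2×3, so AB is 3×3. Each entry is (row of A)·(column of B):
AB[1,1] = (-2)(0) + (1)(-2) = -2
AB[1,2] = (-2)(-1) + (1)(-1) = 1
AB[1,3] = (-2)(-3) + (1)(1) = 7
AB[2,1] = (0)(0) + (0)(-2) = 0
AB[2,2] = (0)(-1) + (0)(-1) = 0
AB[2,3] = (0)(-3) + (0)(1) = 0
AB[3,1] = (-1)(0) + (-1)(-2) = 2
AB[3,2] = (-1)(-1) + (-1)(-1) = 2
AB[3,3] = (-1)(-3) + (-1)(1) = 2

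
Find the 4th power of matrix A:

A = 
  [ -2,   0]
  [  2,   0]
A² = A·A:
A²[1,1] = (-2)(-2) + (0)(2) = 4
A²[1,2] = (-2)(0) + (0)(0) = 0
A²[2,1] = (2)(-2) + (0)(2) = -4
A²[2,2] = (2)(0) + (0)(0) = 0
A² = 
  [  4,   0]
  [ -4,   0]

A^3 = A^2·A:
A^3[1,1] = (4)(-2) + (0)(2) = -8
A^3[1,2] = (4)(0) + (0)(0) = 0
A^3[2,1] = (-4)(-2) + (0)(2) = 8
A^3[2,2] = (-4)(0) + (0)(0) = 0
A^3 = 
  [ -8,   0]
  [  8,   0]

A^4 = A^3·A:
A^4[1,1] = (-8)(-2) + (0)(2) = 16
A^4[1,2] = (-8)(0) + (0)(0) = 0
A^4[2,1] = (8)(-2) + (0)(2) = -16
A^4[2,2] = (8)(0) + (0)(0) = 0
A^4 = 
  [ 16,   0]
  [-16,   0]

Therefore
A^4 = 
  [ 16,   0]
  [-16,   0]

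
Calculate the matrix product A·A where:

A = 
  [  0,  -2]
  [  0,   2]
A² = A·A:
A²[1,1] = (0)(0) + (-2)(0) = 0
A²[1,2] = (0)(-2) + (-2)(2) = -4
A²[2,1] = (0)(0) + (2)(0) = 0
A²[2,2] = (0)(-2) + (2)(2) = 4
A² = 
  [  0,  -4]
  [  0,   4]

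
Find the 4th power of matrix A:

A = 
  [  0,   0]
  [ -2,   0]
A² = A·A:
A²[1,1] = (0)(0) + (0)(-2) = 0
A²[1,2] = (0)(0) + (0)(0) = 0
A²[2,1] = (-2)(0) + (0)(-2) = 0
A²[2,2] = (-2)(0) + (0)(0) = 0
A² = 
  [  0,   0]
  [  0,   0]

A^3 = A^2·A:
A^3[1,1] = (0)(0) + (0)(-2) = 0
A^3[1,2] = (0)(0) + (0)(0) = 0
A^3[2,1] = (0)(0) + (0)(-2) = 0
A^3[2,2] = (0)(0) + (0)(0) = 0
A^3 = 
  [  0,   0]
  [  0,   0]

A^4 = A^3·A:
A^4[1,1] = (0)(0) + (0)(-2) = 0
A^4[1,2] = (0)(0) + (0)(0) = 0
A^4[2,1] = (0)(0) + (0)(-2) = 0
A^4[2,2] = (0)(0) + (0)(0) = 0
A^4 = 
  [  0,   0]
  [  0,   0]

Therefore
A^4 = 
  [  0,   0]
  [  0,   0]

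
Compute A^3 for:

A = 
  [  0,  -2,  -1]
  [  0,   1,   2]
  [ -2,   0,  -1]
A² = A·A:
A²[1,1] = (0)(0) + (-2)(0) + (-1)(-2) = 2
A²[1,2] = (0)(-2) + (-2)(1) + (-1)(0) = -2
A²[1,3] = (0)(-1) + (-2)(2) + (-1)(-1) = -3
A²[2,1] = (0)(0) + (1)(0) + (2)(-2) = -4
A²[2,2] = (0)(-2) + (1)(1) + (2)(0) = 1
A²[2,3] = (0)(-1) + (1)(2) + (2)(-1) = 0
A²[3,1] = (-2)(0) + (0)(0) + (-1)(-2) = 2
A²[3,2] = (-2)(-2) + (0)(1) + (-1)(0) = 4
A²[3,3] = (-2)(-1) + (0)(2) + (-1)(-1) = 3
A² = 
  [  2,  -2,  -3]
  [ -4,   1,   0]
  [  2,   4,   3]

A^3 = A^2·A:
A^3[1,1] = (2)(0) + (-2)(0) + (-3)(-2) = 6
A^3[1,2] = (2)(-2) + (-2)(1) + (-3)(0) = -6
A^3[1,3] = (2)(-1) + (-2)(2) + (-3)(-1) = -3
A^3[2,1] = (-4)(0) + (1)(0) + (0)(-2) = 0
A^3[2,2] = (-4)(-2) + (1)(1) + (0)(0) = 9
A^3[2,3] = (-4)(-1) + (1)(2) + (0)(-1) = 6
A^3[3,1] = (2)(0) + (4)(0) + (3)(-2) = -6
A^3[3,2] = (2)(-2) + (4)(1) + (3)(0) = 0
A^3[3,3] = (2)(-1) + (4)(2) + (3)(-1) = 3
A^3 = 
  [  6,  -6,  -3]
  [  0,   9,   6]
  [ -6,   0,   3]

Therefore
A^3 = 
  [  6,  -6,  -3]
  [  0,   9,   6]
  [ -6,   0,   3]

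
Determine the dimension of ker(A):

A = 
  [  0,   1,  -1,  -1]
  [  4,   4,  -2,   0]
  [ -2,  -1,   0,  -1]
nullity(A) = 2

Row reduce:
Swap R1 ↔ R2
R3 → R3 + (1/2)·R1
R3 → R3 - (1)·R2
REF = 
  [  4,   4,  -2,   0]
  [  0,   1,  -1,  -1]
  [  0,   0,   0,   0]
Pivot columns: 1, 2 → 2 pivots.
rank(A) = 2, so nullity(A) = 4 - 2 = 2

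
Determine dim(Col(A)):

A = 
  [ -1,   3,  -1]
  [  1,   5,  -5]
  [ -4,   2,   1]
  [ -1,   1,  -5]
Row reduce:
R2 → R2 + (1)·R1
R3 → R3 - (4)·R1
R4 → R4 - (1)·R1
R3 → R3 + (5/4)·R2
R4 → R4 + (1/4)·R2
R4 → R4 - (11/5)·R3
REF = 
  [  -1,    3,   -1]
  [   0,    8,   -6]
  [   0,    0, -5/2]
  [   0,    0,    0]
Pivot columns: 1, 2, 3 → 3 pivots.
dim(Col(A)) = number of pivot columns = 3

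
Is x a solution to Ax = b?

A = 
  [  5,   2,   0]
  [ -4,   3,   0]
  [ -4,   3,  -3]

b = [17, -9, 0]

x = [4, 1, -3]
No

Ax = [22, -13, -4] ≠ b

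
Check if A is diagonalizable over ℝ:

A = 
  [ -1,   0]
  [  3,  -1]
No

tr(A) = -2, det(A) = 1
Characteristic polynomial: λ² - tr(A)λ + det(A) = λ² + 2λ + 1
λ² + 2λ + 1 = (λ + 1)²
Eigenvalues: -1, -1
λ=-1: alg. mult. = 2, geom. mult. = 2 - rank(A - (-1)I) = 2 - 1 = 1
Sum of geometric multiplicities = 1 < n = 2, so there aren't enough independent eigenvectors.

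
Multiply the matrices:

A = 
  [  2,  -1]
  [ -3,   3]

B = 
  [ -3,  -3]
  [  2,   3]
A is 2×2 and B is 2×2, so AB is 2×2. Each entry is (row of A)·(column of B):
AB[1,1] = (2)(-3) + (-1)(2) = -8
AB[1,2] = (2)(-3) + (-1)(3) = -9
AB[2,1] = (-3)(-3) + (3)(2) = 15
AB[2,2] = (-3)(-3) + (3)(3) = 18

AB = 
  [ -8,  -9]
  [ 15,  18]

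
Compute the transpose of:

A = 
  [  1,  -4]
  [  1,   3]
Aᵀ = 
  [  1,   1]
  [ -4,   3]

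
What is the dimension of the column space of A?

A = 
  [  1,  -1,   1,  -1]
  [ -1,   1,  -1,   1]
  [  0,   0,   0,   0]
dim(Col(A)) = 1

Row reduce:
R2 → R2 + (1)·R1
REF = 
  [  1,  -1,   1,  -1]
  [  0,   0,   0,   0]
  [  0,   0,   0,   0]
Pivot columns: 1 → 1 pivot.
dim(Col(A)) = number of pivot columns = 1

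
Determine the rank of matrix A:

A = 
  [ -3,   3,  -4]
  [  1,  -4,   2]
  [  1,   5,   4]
rank(A) = 3

Row reduce:
R2 → R2 + (1/3)·R1
R3 → R3 + (1/3)·R1
R3 → R3 + (2)·R2
REF = 
  [ -3,   3,  -4]
  [  0,  -3, 2/3]
  [  0,   0,   4]
Pivot columns: 1, 2, 3 → 3 pivots.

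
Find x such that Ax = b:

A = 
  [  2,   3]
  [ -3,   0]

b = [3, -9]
x = [3, -1]

Row reduce the augmented matrix [A|b]:
R2 → R2 + (3/2)·R1
REF = 
  [   2,    3,    3]
  [   0,  9/2, -9/2]

Back-substitution:
x₂ = (-9/2) / (9/2) = -1
x₁ = (3 - (3)(-1)) / 2 = 3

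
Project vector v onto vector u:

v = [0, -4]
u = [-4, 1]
proj_u(v) = [16/17, -4/17]

v·u = (0)(-4) + (-4)(1) = -4
u·u = (-4)² + (1)² = 17
proj_u(v) = (v·u / u·u) × u = (-4/17) × u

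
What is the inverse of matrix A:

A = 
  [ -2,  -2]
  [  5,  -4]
det(A) = (-2)(-4) - (-2)(5) = 18
For a 2×2 matrix, A⁻¹ = (1/det(A)) · [[d, -b], [-c, a]]
    = (1/18) · [[-4, 2], [-5, -2]]

A⁻¹ = 
  [ -2/9,   1/9]
  [-5/18,  -1/9]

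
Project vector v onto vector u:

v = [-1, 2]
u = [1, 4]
proj_u(v) = [7/17, 28/17]

v·u = (-1)(1) + (2)(4) = 7
u·u = (1)² + (4)² = 17
proj_u(v) = (v·u / u·u) × u = (7/17) × u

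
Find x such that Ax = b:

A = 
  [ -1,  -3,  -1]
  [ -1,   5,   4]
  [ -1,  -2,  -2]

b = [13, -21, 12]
x = [-2, -3, -2]

Row reduce the augmented matrix [A|b]:
R2 → R2 - (1)·R1
R3 → R3 - (1)·R1
R3 → R3 - (1/8)·R2
REF = 
  [   -1,    -3,    -1,    13]
  [    0,     8,     5,   -34]
  [    0,     0, -13/8,  13/4]

Back-substitution:
x₃ = (13/4) / (-13/8) = -2
x₂ = (-34 - (5)(-2)) / 8 = -3
x₁ = (13 - (-3)(-3) - (-1)(-2)) / (-1) = -2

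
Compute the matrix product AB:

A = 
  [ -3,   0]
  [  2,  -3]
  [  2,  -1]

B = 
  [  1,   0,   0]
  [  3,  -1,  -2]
AB = 
  [ -3,   0,   0]
  [ -7,   3,   6]
  [ -1,   1,   2]

A is 3×2 and B is 2×3, so AB is 3×3. Each entry is (row of A)·(column of B):
AB[1,1] = (-3)(1) + (0)(3) = -3
AB[1,2] = (-3)(0) + (0)(-1) = 0
AB[1,3] = (-3)(0) + (0)(-2) = 0
AB[2,1] = (2)(1) + (-3)(3) = -7
AB[2,2] = (2)(0) + (-3)(-1) = 3
AB[2,3] = (2)(0) + (-3)(-2) = 6
AB[3,1] = (2)(1) + (-1)(3) = -1
AB[3,2] = (2)(0) + (-1)(-1) = 1
AB[3,3] = (2)(0) + (-1)(-2) = 2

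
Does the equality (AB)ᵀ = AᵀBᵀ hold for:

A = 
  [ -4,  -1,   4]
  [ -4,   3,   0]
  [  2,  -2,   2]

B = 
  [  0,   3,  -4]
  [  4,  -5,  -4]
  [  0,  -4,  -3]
No

(AB)ᵀ = 
  [ -4,  12,  -8]
  [-23, -27,   8]
  [  8,   4,  -6]

AᵀBᵀ = 
  [-20,  -4,  10]
  [ 17, -11,  -6]
  [ -8,   8,  -6]

The two matrices differ, so (AB)ᵀ ≠ AᵀBᵀ in general. The correct identity is (AB)ᵀ = BᵀAᵀ.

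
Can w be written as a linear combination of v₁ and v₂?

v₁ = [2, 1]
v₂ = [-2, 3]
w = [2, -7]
Yes

Form the augmented matrix and row-reduce:
[v₁|v₂|w] = 
  [  2,  -2,   2]
  [  1,   3,  -7]
R2 → R2 - (1/2)·R1
REF = 
  [  2,  -2,   2]
  [  0,   4,  -8]

No row of the form [0 0 | nonzero], so the system is consistent. Back-substitution gives c₁ = -1, c₂ = -2: w = (-1)·v₁ + (-2)·v₂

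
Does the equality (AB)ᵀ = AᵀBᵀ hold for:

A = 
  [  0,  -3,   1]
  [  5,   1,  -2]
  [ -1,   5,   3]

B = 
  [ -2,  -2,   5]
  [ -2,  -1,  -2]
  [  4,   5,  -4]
No

(AB)ᵀ = 
  [ 10, -20,   4]
  [  8, -21,  12]
  [  2,  31, -27]

AᵀBᵀ = 
  [-15,  -3,  29]
  [ 29,  -5, -27]
  [ 17,  -6, -18]

The two matrices differ, so (AB)ᵀ ≠ AᵀBᵀ in general. The correct identity is (AB)ᵀ = BᵀAᵀ.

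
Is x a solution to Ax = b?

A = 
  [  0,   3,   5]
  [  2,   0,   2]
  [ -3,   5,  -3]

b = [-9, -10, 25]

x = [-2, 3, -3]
No

Ax = [-6, -10, 30] ≠ b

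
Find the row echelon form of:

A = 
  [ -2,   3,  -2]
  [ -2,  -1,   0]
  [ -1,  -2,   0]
Row operations:
R2 → R2 - (1)·R1
R3 → R3 - (1/2)·R1
R3 → R3 - (7/8)·R2

Resulting echelon form:
REF = 
  [  -2,    3,   -2]
  [   0,   -4,    2]
  [   0,    0, -3/4]

Rank = 3 (number of non-zero pivot rows).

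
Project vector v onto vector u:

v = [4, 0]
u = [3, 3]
v·u = (4)(3) + (0)(3) = 12
u·u = (3)² + (3)² = 18
proj_u(v) = (v·u / u·u) × u = (12/18) × u = (2/3) × u

proj_u(v) = [2, 2]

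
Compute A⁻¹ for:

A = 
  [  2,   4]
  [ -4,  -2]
det(A) = (2)(-2) - (4)(-4) = 12
For a 2×2 matrix, A⁻¹ = (1/det(A)) · [[d, -b], [-c, a]]
    = (1/12) · [[-2, -4], [4, 2]]

A⁻¹ = 
  [-1/6, -1/3]
  [ 1/3,  1/6]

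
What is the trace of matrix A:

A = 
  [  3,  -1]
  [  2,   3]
6

tr(A) = 3 + 3 = 6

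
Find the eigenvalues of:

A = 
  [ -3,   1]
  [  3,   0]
λ = (-3 + √21)/2, (-3 - √21)/2  (≈ 0.7913, -3.791)

tr(A) = -3, det(A) = -3
Characteristic polynomial: λ² - tr(A)λ + det(A) = λ² + 3λ - 3
λ² + 3λ - 3 = 0  ⇒  λ = (-3 ± √((3)² - 4·(-3)))/2 = (-3 ± √(21))/2
  = (-3 + √21)/2,  (-3 - √21)/2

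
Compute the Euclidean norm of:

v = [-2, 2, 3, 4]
5.745

||v||₂ = √((-2)² + (2)² + (3)² + (4)²) = √33 = 5.745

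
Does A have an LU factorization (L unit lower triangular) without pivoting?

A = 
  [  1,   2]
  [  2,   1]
Yes.
A[1,1] = 1 ≠ 0, so Gaussian elimination proceeds without a row swap: multiplier ℓ₂₁ = (2)/(1) = 2, and U[2,2] = 1 - (2)(2) = -3.
L = 
  [  1,   0]
  [  2,   1]
U = 
  [  1,   2]
  [  0,  -3]
Check row 2 of LU: [(2)(1), (2)(2) + (-3)] = [2, 1] = row 2 of A ✓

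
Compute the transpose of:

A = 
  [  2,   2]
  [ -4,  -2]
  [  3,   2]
Aᵀ = 
  [  2,  -4,   3]
  [  2,  -2,   2]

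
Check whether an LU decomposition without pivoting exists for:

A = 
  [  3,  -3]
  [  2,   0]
Yes.
A[1,1] = 3 ≠ 0, so Gaussian elimination proceeds without a row swap: multiplier ℓ₂₁ = (2)/(3) = 2/3, and U[2,2] = 0 - (2/3)(-3) = 2.
L = 
  [  1,   0]
  [2/3,   1]
U = 
  [  3,  -3]
  [  0,   2]
Check row 2 of LU: [(2/3)(3), (2/3)(-3) + 2] = [2, 0] = row 2 of A ✓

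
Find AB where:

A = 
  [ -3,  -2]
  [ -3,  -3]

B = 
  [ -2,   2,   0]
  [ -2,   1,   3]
AB = 
  [ 10,  -8,  -6]
  [ 12,  -9,  -9]

A is 2×2 and B is 2×3, so AB is 2×3. Each entry is (row of A)·(column of B):
AB[1,1] = (-3)(-2) + (-2)(-2) = 10
AB[1,2] = (-3)(2) + (-2)(1) = -8
AB[1,3] = (-3)(0) + (-2)(3) = -6
AB[2,1] = (-3)(-2) + (-3)(-2) = 12
AB[2,2] = (-3)(2) + (-3)(1) = -9
AB[2,3] = (-3)(0) + (-3)(3) = -9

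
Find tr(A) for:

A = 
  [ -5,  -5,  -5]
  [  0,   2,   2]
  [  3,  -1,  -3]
-6

tr(A) = -5 + 2 + -3 = -6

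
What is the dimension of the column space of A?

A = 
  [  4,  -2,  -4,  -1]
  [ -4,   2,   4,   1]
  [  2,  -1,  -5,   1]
dim(Col(A)) = 2

Row reduce:
R2 → R2 + (1)·R1
R3 → R3 - (1/2)·R1
Swap R2 ↔ R3
REF = 
  [  4,  -2,  -4,  -1]
  [  0,   0,  -3, 3/2]
  [  0,   0,   0,   0]
Pivot columns: 1, 3 → 2 pivots.
dim(Col(A)) = number of pivot columns = 2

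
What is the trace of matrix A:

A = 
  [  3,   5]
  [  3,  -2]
1

tr(A) = 3 + -2 = 1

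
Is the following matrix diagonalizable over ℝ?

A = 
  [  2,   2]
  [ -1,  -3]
Yes

tr(A) = -1, det(A) = -4
Characteristic polynomial: λ² - tr(A)λ + det(A) = λ² + λ - 4
λ² + λ - 4 = 0  ⇒  λ = (-1 ± √((1)² - 4·(-4)))/2 = (-1 ± √(17))/2
  = (-1 + √17)/2,  (-1 - √17)/2
Eigenvalues: (-1 + √17)/2, (-1 - √17)/2  (≈ 1.562, -2.562)
The two irrational eigenvalues are distinct (simple), so each has alg. mult. = geom. mult. = 1.
Sum of geometric multiplicities equals n, so A has n independent eigenvectors.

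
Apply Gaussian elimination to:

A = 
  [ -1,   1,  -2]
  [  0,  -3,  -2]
Row operations:
No row operations needed (already in echelon form).

Resulting echelon form:
REF = 
  [ -1,   1,  -2]
  [  0,  -3,  -2]

Rank = 2 (number of non-zero pivot rows).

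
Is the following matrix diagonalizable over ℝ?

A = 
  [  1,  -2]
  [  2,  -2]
No

tr(A) = -1, det(A) = 2
Characteristic polynomial: λ² - tr(A)λ + det(A) = λ² + λ + 2
λ² + λ + 2 = 0  ⇒  λ = (-1 ± √((1)² - 4·(2)))/2 = (-1 ± √(-7))/2
  = (-1 + i√7)/2,  (-1 - i√7)/2
Eigenvalues: (-1 + i√7)/2, (-1 - i√7)/2  (≈ -0.5 + 1.323i, -0.5 - 1.323i)
Has complex eigenvalues (not diagonalizable over ℝ).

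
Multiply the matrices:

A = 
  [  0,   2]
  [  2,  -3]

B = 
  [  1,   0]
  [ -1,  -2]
AB = 
  [ -2,  -4]
  [  5,   6]

A is 2×2 and B is 2×2, so AB is 2×2. Each entry is (row of A)·(column of B):
AB[1,1] = (0)(1) + (2)(-1) = -2
AB[1,2] = (0)(0) + (2)(-2) = -4
AB[2,1] = (2)(1) + (-3)(-1) = 5
AB[2,2] = (2)(0) + (-3)(-2) = 6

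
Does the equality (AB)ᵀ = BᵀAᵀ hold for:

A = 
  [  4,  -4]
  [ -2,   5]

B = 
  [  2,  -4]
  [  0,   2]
Yes

(AB)ᵀ = 
  [  8,  -4]
  [-24,  18]

BᵀAᵀ = 
  [  8,  -4]
  [-24,  18]

Both sides are equal — this is the standard identity (AB)ᵀ = BᵀAᵀ, which holds for all A, B.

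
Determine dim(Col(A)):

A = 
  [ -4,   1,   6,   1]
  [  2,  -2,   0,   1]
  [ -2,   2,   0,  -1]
dim(Col(A)) = 2

Row reduce:
R2 → R2 + (1/2)·R1
R3 → R3 - (1/2)·R1
R3 → R3 + (1)·R2
REF = 
  [  -4,    1,    6,    1]
  [   0, -3/2,    3,  3/2]
  [   0,    0,    0,    0]
Pivot columns: 1, 2 → 2 pivots.
dim(Col(A)) = number of pivot columns = 2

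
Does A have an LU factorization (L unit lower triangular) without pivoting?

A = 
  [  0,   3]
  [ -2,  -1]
No.
A[1,1] = 0 but A[2,1] = -2 ≠ 0. Any LU with L unit lower triangular has (LU)[1,1] = U[1,1] and (LU)[2,1] = L[2,1]·U[1,1]; matching A forces U[1,1] = 0, which then forces (LU)[2,1] = 0 ≠ -2. A row swap (pivoting) is required.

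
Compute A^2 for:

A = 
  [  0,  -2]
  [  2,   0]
A² = A·A:
A²[1,1] = (0)(0) + (-2)(2) = -4
A²[1,2] = (0)(-2) + (-2)(0) = 0
A²[2,1] = (2)(0) + (0)(2) = 0
A²[2,2] = (2)(-2) + (0)(0) = -4
A² = 
  [ -4,   0]
  [  0,  -4]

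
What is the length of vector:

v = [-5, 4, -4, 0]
7.55

||v||₂ = √((-5)² + (4)² + (-4)² + (0)²) = √57 = 7.55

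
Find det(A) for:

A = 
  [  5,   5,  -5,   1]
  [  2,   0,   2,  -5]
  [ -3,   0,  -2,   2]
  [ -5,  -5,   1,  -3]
240

Cofactor expansion along row 1: det(A) = a₁₁M₁₁ - a₁₂M₁₂ + a₁₃M₁₃ - a₁₄M₁₄

M₁₁ = det[[0, 2, -5]; [0, -2, 2]; [-5, 1, -3]]
  = (0)·((-2)(-3) - (2)(1)) - (2)·((0)(-3) - (2)(-5)) + (-5)·((0)(1) - (-2)(-5))
  = (0)(4) - (2)(10) + (-5)(-10)
  = 30
M₁₂ = det[[2, 2, -5]; [-3, -2, 2]; [-5, 1, -3]]
  = (2)·((-2)(-3) - (2)(1)) - (2)·((-3)(-3) - (2)(-5)) + (-5)·((-3)(1) - (-2)(-5))
  = (2)(4) - (2)(19) + (-5)(-13)
  = 35
M₁₃ = det[[2, 0, -5]; [-3, 0, 2]; [-5, -5, -3]]
  = (2)·((0)(-3) - (2)(-5)) - (0)·((-3)(-3) - (2)(-5)) + (-5)·((-3)(-5) - (0)(-5))
  = (2)(10) - (0)(19) + (-5)(15)
  = -55
M₁₄ = det[[2, 0, 2]; [-3, 0, -2]; [-5, -5, 1]]
  = (2)·((0)(1) - (-2)(-5)) - (0)·((-3)(1) - (-2)(-5)) + (2)·((-3)(-5) - (0)(-5))
  = (2)(-10) - (0)(-13) + (2)(15)
  = 10

det(A) = (5)(30) - (5)(35) + (-5)(-55) - (1)(10) = 240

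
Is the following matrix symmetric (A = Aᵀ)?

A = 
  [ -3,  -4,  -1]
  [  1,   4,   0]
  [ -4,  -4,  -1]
No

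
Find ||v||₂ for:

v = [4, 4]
5.657

||v||₂ = √((4)² + (4)²) = √32 = 5.657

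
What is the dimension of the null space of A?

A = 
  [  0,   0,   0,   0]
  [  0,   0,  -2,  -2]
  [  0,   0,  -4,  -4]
nullity(A) = 3

Row reduce:
Swap R1 ↔ R2
R3 → R3 - (2)·R1
REF = 
  [  0,   0,  -2,  -2]
  [  0,   0,   0,   0]
  [  0,   0,   0,   0]
Pivot columns: 3 → 1 pivot.
rank(A) = 1, so nullity(A) = 4 - 1 = 3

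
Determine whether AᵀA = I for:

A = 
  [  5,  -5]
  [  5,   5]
No

AᵀA = 
  [ 50,   0]
  [  0,  50]
≠ I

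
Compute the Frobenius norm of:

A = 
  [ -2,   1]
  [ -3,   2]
||A||_F = 4.243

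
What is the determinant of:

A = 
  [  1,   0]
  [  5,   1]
For a 2×2 matrix, det = ad - bc = (1)(1) - (0)(5) = 1

det(A) = 1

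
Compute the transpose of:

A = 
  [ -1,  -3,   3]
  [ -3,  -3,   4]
Aᵀ = 
  [ -1,  -3]
  [ -3,  -3]
  [  3,   4]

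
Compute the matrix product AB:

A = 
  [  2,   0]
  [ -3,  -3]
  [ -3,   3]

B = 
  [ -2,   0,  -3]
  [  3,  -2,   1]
A is 3×2 and B is 2×3, so AB is 3×3. Each entry is (row of A)·(column of B):
AB[1,1] = (2)(-2) + (0)(3) = -4
AB[1,2] = (2)(0) + (0)(-2) = 0
AB[1,3] = (2)(-3) + (0)(1) = -6
AB[2,1] = (-3)(-2) + (-3)(3) = -3
AB[2,2] = (-3)(0) + (-3)(-2) = 6
AB[2,3] = (-3)(-3) + (-3)(1) = 6
AB[3,1] = (-3)(-2) + (3)(3) = 15
AB[3,2] = (-3)(0) + (3)(-2) = -6
AB[3,3] = (-3)(-3) + (3)(1) = 12

AB = 
  [ -4,   0,  -6]
  [ -3,   6,   6]
  [ 15,  -6,  12]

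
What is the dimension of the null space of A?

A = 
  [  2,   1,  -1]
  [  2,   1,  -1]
nullity(A) = 2

Row reduce:
R2 → R2 - (1)·R1
REF = 
  [  2,   1,  -1]
  [  0,   0,   0]
Pivot columns: 1 → 1 pivot.
rank(A) = 1, so nullity(A) = 3 - 1 = 2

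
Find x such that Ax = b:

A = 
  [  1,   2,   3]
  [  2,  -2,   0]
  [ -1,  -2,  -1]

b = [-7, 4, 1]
x = [2, 0, -3]

Row reduce the augmented matrix [A|b]:
R2 → R2 - (2)·R1
R3 → R3 + (1)·R1
REF = 
  [  1,   2,   3,  -7]
  [  0,  -6,  -6,  18]
  [  0,   0,   2,  -6]

Back-substitution:
x₃ = (-6) / 2 = -3
x₂ = (18 - (-6)(-3)) / (-6) = 0
x₁ = (-7 - (2)(0) - (3)(-3)) / 1 = 2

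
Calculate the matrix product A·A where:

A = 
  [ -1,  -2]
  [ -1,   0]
A² = A·A:
A²[1,1] = (-1)(-1) + (-2)(-1) = 3
A²[1,2] = (-1)(-2) + (-2)(0) = 2
A²[2,1] = (-1)(-1) + (0)(-1) = 1
A²[2,2] = (-1)(-2) + (0)(0) = 2
A² = 
  [  3,   2]
  [  1,   2]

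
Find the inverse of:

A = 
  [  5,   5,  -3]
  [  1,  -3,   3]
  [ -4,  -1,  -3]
det(A) = (5)·((-3)(-3) - (3)(-1)) - (5)·((1)(-3) - (3)(-4)) + (-3)·((1)(-1) - (-3)(-4))
  = (5)(12) - (5)(9) + (-3)(-13)
  = 54
det(A) = 54 ≠ 0, so A is invertible.

Cofactors Cᵢⱼ = (-1)ⁱ⁺ʲ·Mᵢⱼ:
C = 
  [ 12,  -9, -13]
  [ 18, -27, -15]
  [  6, -18, -20]

adj(A) = Cᵀ:
adj(A) = 
  [ 12,  18,   6]
  [ -9, -27, -18]
  [-13, -15, -20]

A⁻¹ = (1/54) · adj(A):
A⁻¹ = 
  [   2/9,    1/3,    1/9]
  [  -1/6,   -1/2,   -1/3]
  [-13/54,  -5/18, -10/27]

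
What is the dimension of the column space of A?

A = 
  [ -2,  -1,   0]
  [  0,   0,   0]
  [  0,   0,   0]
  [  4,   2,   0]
Row reduce:
R4 → R4 + (2)·R1
REF = 
  [ -2,  -1,   0]
  [  0,   0,   0]
  [  0,   0,   0]
  [  0,   0,   0]
Pivot columns: 1 → 1 pivot.
dim(Col(A)) = number of pivot columns = 1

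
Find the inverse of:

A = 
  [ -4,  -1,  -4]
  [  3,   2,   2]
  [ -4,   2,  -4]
det(A) = (-4)·((2)(-4) - (2)(2)) - (-1)·((3)(-4) - (2)(-4)) + (-4)·((3)(2) - (2)(-4))
  = (-4)(-12) - (-1)(-4) + (-4)(14)
  = -12
det(A) = -12 ≠ 0, so A is invertible.

Cofactors Cᵢⱼ = (-1)ⁱ⁺ʲ·Mᵢⱼ:
C = 
  [-12,   4,  14]
  [-12,   0,  12]
  [  6,  -4,  -5]

adj(A) = Cᵀ:
adj(A) = 
  [-12, -12,   6]
  [  4,   0,  -4]
  [ 14,  12,  -5]

A⁻¹ = (-1/12) · adj(A):
A⁻¹ = 
  [   1,    1, -1/2]
  [-1/3,    0,  1/3]
  [-7/6,   -1, 5/12]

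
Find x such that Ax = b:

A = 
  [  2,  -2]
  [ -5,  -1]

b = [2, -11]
Row reduce the augmented matrix [A|b]:
R2 → R2 + (5/2)·R1
REF = 
  [  2,  -2,   2]
  [  0,  -6,  -6]

Back-substitution:
x₂ = (-6) / (-6) = 1
x₁ = (2 - (-2)(1)) / 2 = 2

x = [2, 1]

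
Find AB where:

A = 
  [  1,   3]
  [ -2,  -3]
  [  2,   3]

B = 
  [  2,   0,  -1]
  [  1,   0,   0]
A is 3×2 and B is 2×3, so AB is 3×3. Each entry is (row of A)·(column of B):
AB[1,1] = (1)(2) + (3)(1) = 5
AB[1,2] = (1)(0) + (3)(0) = 0
AB[1,3] = (1)(-1) + (3)(0) = -1
AB[2,1] = (-2)(2) + (-3)(1) = -7
AB[2,2] = (-2)(0) + (-3)(0) = 0
AB[2,3] = (-2)(-1) + (-3)(0) = 2
AB[3,1] = (2)(2) + (3)(1) = 7
AB[3,2] = (2)(0) + (3)(0) = 0
AB[3,3] = (2)(-1) + (3)(0) = -2

AB = 
  [  5,   0,  -1]
  [ -7,   0,   2]
  [  7,   0,  -2]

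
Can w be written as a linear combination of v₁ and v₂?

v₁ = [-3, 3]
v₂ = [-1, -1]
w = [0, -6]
Yes

Form the augmented matrix and row-reduce:
[v₁|v₂|w] = 
  [ -3,  -1,   0]
  [  3,  -1,  -6]
R2 → R2 + (1)·R1
REF = 
  [ -3,  -1,   0]
  [  0,  -2,  -6]

No row of the form [0 0 | nonzero], so the system is consistent. Back-substitution gives c₁ = -1, c₂ = 3: w = (-1)·v₁ + (3)·v₂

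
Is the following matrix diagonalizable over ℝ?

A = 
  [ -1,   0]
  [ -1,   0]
Yes

tr(A) = -1, det(A) = 0
Characteristic polynomial: λ² - tr(A)λ + det(A) = λ² + λ
λ² + λ = λ(λ + 1)
Eigenvalues: 0, -1
λ=-1: alg. mult. = 1, geom. mult. = 2 - rank(A - (-1)I) = 2 - 1 = 1
λ=0: alg. mult. = 1, geom. mult. = 2 - rank(A - (0)I) = 2 - 1 = 1
Sum of geometric multiplicities equals n, so A has n independent eigenvectors.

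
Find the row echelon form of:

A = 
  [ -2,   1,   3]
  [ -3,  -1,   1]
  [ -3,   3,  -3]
Row operations:
R2 → R2 - (3/2)·R1
R3 → R3 - (3/2)·R1
R3 → R3 + (3/5)·R2

Resulting echelon form:
REF = 
  [   -2,     1,     3]
  [    0,  -5/2,  -7/2]
  [    0,     0, -48/5]

Rank = 3 (number of non-zero pivot rows).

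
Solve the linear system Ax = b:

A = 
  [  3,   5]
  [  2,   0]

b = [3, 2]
x = [1, 0]

Row reduce the augmented matrix [A|b]:
R2 → R2 - (2/3)·R1
REF = 
  [    3,     5,     3]
  [    0, -10/3,     0]

Back-substitution:
x₂ = 0 / (-10/3) = 0
x₁ = (3 - (5)(0)) / 3 = 1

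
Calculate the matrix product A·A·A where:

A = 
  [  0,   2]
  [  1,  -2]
A^3 = 
  [ -4,  12]
  [  6, -16]

A² = A·A:
A²[1,1] = (0)(0) + (2)(1) = 2
A²[1,2] = (0)(2) + (2)(-2) = -4
A²[2,1] = (1)(0) + (-2)(1) = -2
A²[2,2] = (1)(2) + (-2)(-2) = 6
A² = 
  [  2,  -4]
  [ -2,   6]

A^3 = A^2·A:
A^3[1,1] = (2)(0) + (-4)(1) = -4
A^3[1,2] = (2)(2) + (-4)(-2) = 12
A^3[2,1] = (-2)(0) + (6)(1) = 6
A^3[2,2] = (-2)(2) + (6)(-2) = -16
A^3 = 
  [ -4,  12]
  [  6, -16]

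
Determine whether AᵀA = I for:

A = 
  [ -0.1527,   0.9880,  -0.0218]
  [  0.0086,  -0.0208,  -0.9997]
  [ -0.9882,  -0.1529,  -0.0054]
Yes

AᵀA = 
  [  0.9999,   0,   0.0001]
  [  0,   1,   0.0001]
  [  0.0001,   0.0001,   0.9999]
≈ I (equal to I up to the 4-dp rounding of the entries)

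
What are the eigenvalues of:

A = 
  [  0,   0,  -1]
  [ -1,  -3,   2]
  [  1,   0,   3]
Characteristic polynomial: det(λI - A) = λ³ - 8λ + 3
Testing integer divisors of the constant term: p(-3) = 0, so (λ + 3) is a factor:
p(λ) = (λ + 3)(λ² - 3λ + 1)
λ² - 3λ + 1 = 0  ⇒  λ = (3 ± √((-3)² - 4·(1)))/2 = (3 ± √(5))/2
  = (3 + √5)/2,  (3 - √5)/2

λ = -3, (3 + √5)/2, (3 - √5)/2  (≈ -3, 2.618, 0.382)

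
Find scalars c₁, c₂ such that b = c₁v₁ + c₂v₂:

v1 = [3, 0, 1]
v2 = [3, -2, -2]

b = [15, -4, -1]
c1 = 3, c2 = 2

b = 3·v1 + 2·v2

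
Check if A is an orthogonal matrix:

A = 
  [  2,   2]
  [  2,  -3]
No

AᵀA = 
  [  8,  -2]
  [ -2,  13]
≠ I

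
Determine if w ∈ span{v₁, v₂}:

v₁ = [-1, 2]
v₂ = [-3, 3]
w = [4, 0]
Yes

Form the augmented matrix and row-reduce:
[v₁|v₂|w] = 
  [ -1,  -3,   4]
  [  2,   3,   0]
R2 → R2 + (2)·R1
REF = 
  [ -1,  -3,   4]
  [  0,  -3,   8]

No row of the form [0 0 | nonzero], so the system is consistent. Back-substitution gives c₁ = 4, c₂ = -8/3: w = (4)·v₁ + (-8/3)·v₂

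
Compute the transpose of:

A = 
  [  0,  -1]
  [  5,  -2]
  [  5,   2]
Aᵀ = 
  [  0,   5,   5]
  [ -1,  -2,   2]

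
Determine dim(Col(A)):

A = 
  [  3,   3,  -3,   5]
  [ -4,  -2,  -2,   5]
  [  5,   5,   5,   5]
dim(Col(A)) = 3

Row reduce:
R2 → R2 + (4/3)·R1
R3 → R3 - (5/3)·R1
REF = 
  [    3,     3,    -3,     5]
  [    0,     2,    -6,  35/3]
  [    0,     0,    10, -10/3]
Pivot columns: 1, 2, 3 → 3 pivots.
dim(Col(A)) = number of pivot columns = 3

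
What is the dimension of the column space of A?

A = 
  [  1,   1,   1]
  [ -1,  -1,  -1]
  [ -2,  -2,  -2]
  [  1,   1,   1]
Row reduce:
R2 → R2 + (1)·R1
R3 → R3 + (2)·R1
R4 → R4 - (1)·R1
REF = 
  [  1,   1,   1]
  [  0,   0,   0]
  [  0,   0,   0]
  [  0,   0,   0]
Pivot columns: 1 → 1 pivot.
dim(Col(A)) = number of pivot columns = 1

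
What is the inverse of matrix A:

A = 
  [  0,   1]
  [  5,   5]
det(A) = (0)(5) - (1)(5) = -5
For a 2×2 matrix, A⁻¹ = (1/det(A)) · [[d, -b], [-c, a]]
    = (-1/5) · [[5, -1], [-5, 0]]

A⁻¹ = 
  [ -1, 1/5]
  [  1,   0]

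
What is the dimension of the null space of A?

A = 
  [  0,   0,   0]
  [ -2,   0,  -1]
nullity(A) = 2

Row reduce:
Swap R1 ↔ R2
REF = 
  [ -2,   0,  -1]
  [  0,   0,   0]
Pivot columns: 1 → 1 pivot.
rank(A) = 1, so nullity(A) = 3 - 1 = 2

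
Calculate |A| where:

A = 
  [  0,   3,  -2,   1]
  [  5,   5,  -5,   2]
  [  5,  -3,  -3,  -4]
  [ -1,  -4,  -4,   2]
Cofactor expansion along row 1: det(A) = a₁₁M₁₁ - a₁₂M₁₂ + a₁₃M₁₃ - a₁₄M₁₄

M₁₁ = det[[5, -5, 2]; [-3, -3, -4]; [-4, -4, 2]]
  = (5)·((-3)(2) - (-4)(-4)) - (-5)·((-3)(2) - (-4)(-4)) + (2)·((-3)(-4) - (-3)(-4))
  = (5)(-22) - (-5)(-22) + (2)(0)
  = -220
M₁₂ = det[[5, -5, 2]; [5, -3, -4]; [-1, -4, 2]]
  = (5)·((-3)(2) - (-4)(-4)) - (-5)·((5)(2) - (-4)(-1)) + (2)·((5)(-4) - (-3)(-1))
  = (5)(-22) - (-5)(6) + (2)(-23)
  = -126
M₁₃ = det[[5, 5, 2]; [5, -3, -4]; [-1, -4, 2]]
  = (5)·((-3)(2) - (-4)(-4)) - (5)·((5)(2) - (-4)(-1)) + (2)·((5)(-4) - (-3)(-1))
  = (5)(-22) - (5)(6) + (2)(-23)
  = -186
M₁₄ = det[[5, 5, -5]; [5, -3, -3]; [-1, -4, -4]]
  = (5)·((-3)(-4) - (-3)(-4)) - (5)·((5)(-4) - (-3)(-1)) + (-5)·((5)(-4) - (-3)(-1))
  = (5)(0) - (5)(-23) + (-5)(-23)
  = 230

det(A) = (0)(-220) - (3)(-126) + (-2)(-186) - (1)(230) = 520

det(A) = 520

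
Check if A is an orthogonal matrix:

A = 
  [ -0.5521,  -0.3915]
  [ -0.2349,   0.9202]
No

AᵀA = 
  [  0.3600,   0]
  [  0,   1]
≠ I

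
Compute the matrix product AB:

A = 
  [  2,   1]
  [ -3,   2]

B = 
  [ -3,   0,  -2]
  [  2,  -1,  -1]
A is 2×2 and B is 2×3, so AB is 2×3. Each entry is (row of A)·(column of B):
AB[1,1] = (2)(-3) + (1)(2) = -4
AB[1,2] = (2)(0) + (1)(-1) = -1
AB[1,3] = (2)(-2) + (1)(-1) = -5
AB[2,1] = (-3)(-3) + (2)(2) = 13
AB[2,2] = (-3)(0) + (2)(-1) = -2
AB[2,3] = (-3)(-2) + (2)(-1) = 4

AB = 
  [ -4,  -1,  -5]
  [ 13,  -2,   4]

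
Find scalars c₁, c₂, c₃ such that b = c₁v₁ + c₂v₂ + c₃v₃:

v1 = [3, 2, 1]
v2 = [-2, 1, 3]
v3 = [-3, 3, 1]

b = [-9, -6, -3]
c1 = -3, c2 = 0, c3 = 0

b = -3·v1 + 0·v2 + 0·v3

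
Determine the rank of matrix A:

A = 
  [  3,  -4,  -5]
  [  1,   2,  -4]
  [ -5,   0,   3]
Row reduce:
R2 → R2 - (1/3)·R1
R3 → R3 + (5/3)·R1
R3 → R3 + (2)·R2
REF = 
  [   3,   -4,   -5]
  [   0, 10/3, -7/3]
  [   0,    0,  -10]
Pivot columns: 1, 2, 3 → 3 pivots.

rank(A) = 3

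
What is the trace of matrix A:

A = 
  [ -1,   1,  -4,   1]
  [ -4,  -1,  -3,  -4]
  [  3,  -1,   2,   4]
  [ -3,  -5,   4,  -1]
-1

tr(A) = -1 + -1 + 2 + -1 = -1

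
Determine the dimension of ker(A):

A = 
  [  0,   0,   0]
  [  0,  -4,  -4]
nullity(A) = 2

Row reduce:
Swap R1 ↔ R2
REF = 
  [  0,  -4,  -4]
  [  0,   0,   0]
Pivot columns: 2 → 1 pivot.
rank(A) = 1, so nullity(A) = 3 - 1 = 2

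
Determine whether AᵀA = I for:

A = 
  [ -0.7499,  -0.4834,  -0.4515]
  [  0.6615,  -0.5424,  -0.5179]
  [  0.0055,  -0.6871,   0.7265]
Yes

AᵀA = 
  [  1,  -0.0001,   0]
  [ -0.0001,   1,   0]
  [  0,   0,   0.9999]
≈ I (equal to I up to the 4-dp rounding of the entries)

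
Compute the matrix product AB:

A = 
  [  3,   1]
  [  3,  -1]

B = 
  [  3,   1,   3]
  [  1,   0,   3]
A is 2×2 and B is 2×3, so AB is 2×3. Each entry is (row of A)·(column of B):
AB[1,1] = (3)(3) + (1)(1) = 10
AB[1,2] = (3)(1) + (1)(0) = 3
AB[1,3] = (3)(3) + (1)(3) = 12
AB[2,1] = (3)(3) + (-1)(1) = 8
AB[2,2] = (3)(1) + (-1)(0) = 3
AB[2,3] = (3)(3) + (-1)(3) = 6

AB = 
  [ 10,   3,  12]
  [  8,   3,   6]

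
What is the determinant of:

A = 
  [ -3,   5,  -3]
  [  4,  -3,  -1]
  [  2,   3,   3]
Cofactor expansion along row 1:
det(A) = (-3)·((-3)(3) - (-1)(3)) - (5)·((4)(3) - (-1)(2)) + (-3)·((4)(3) - (-3)(2))
  = (-3)(-6) - (5)(14) + (-3)(18)
  = -106

det(A) = -106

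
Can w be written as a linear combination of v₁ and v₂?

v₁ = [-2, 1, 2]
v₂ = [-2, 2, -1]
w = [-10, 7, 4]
Yes

Form the augmented matrix and row-reduce:
[v₁|v₂|w] = 
  [ -2,  -2, -10]
  [  1,   2,   7]
  [  2,  -1,   4]
R2 → R2 + (1/2)·R1
R3 → R3 + (1)·R1
R3 → R3 + (3)·R2
REF = 
  [ -2,  -2, -10]
  [  0,   1,   2]
  [  0,   0,   0]

No row of the form [0 0 | nonzero], so the system is consistent. Back-substitution gives c₁ = 3, c₂ = 2: w = (3)·v₁ + (2)·v₂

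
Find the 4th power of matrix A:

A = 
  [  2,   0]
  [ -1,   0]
A^4 = 
  [ 16,   0]
  [ -8,   0]

A² = A·A:
A²[1,1] = (2)(2) + (0)(-1) = 4
A²[1,2] = (2)(0) + (0)(0) = 0
A²[2,1] = (-1)(2) + (0)(-1) = -2
A²[2,2] = (-1)(0) + (0)(0) = 0
A² = 
  [  4,   0]
  [ -2,   0]

A^3 = A^2·A:
A^3[1,1] = (4)(2) + (0)(-1) = 8
A^3[1,2] = (4)(0) + (0)(0) = 0
A^3[2,1] = (-2)(2) + (0)(-1) = -4
A^3[2,2] = (-2)(0) + (0)(0) = 0
A^3 = 
  [  8,   0]
  [ -4,   0]

A^4 = A^3·A:
A^4[1,1] = (8)(2) + (0)(-1) = 16
A^4[1,2] = (8)(0) + (0)(0) = 0
A^4[2,1] = (-4)(2) + (0)(-1) = -8
A^4[2,2] = (-4)(0) + (0)(0) = 0
A^4 = 
  [ 16,   0]
  [ -8,   0]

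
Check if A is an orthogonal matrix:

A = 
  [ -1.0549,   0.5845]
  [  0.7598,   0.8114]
No

AᵀA = 
  [  1.6901,  -0.0001]
  [ -0.0001,   1]
≠ I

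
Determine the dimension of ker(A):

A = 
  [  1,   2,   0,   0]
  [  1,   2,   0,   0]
nullity(A) = 3

Row reduce:
R2 → R2 - (1)·R1
REF = 
  [  1,   2,   0,   0]
  [  0,   0,   0,   0]
Pivot columns: 1 → 1 pivot.
rank(A) = 1, so nullity(A) = 4 - 1 = 3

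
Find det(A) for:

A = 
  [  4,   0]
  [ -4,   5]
For a 2×2 matrix, det = ad - bc = (4)(5) - (0)(-4) = 20

det(A) = 20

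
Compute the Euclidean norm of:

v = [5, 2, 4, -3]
7.348

||v||₂ = √((5)² + (2)² + (4)² + (-3)²) = √54 = 7.348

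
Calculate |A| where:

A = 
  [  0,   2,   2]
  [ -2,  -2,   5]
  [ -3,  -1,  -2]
-46

Cofactor expansion along row 1:
det(A) = (0)·((-2)(-2) - (5)(-1)) - (2)·((-2)(-2) - (5)(-3)) + (2)·((-2)(-1) - (-2)(-3))
  = (0)(9) - (2)(19) + (2)(-4)
  = -46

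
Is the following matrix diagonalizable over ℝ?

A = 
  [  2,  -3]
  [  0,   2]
No

tr(A) = 4, det(A) = 4
Characteristic polynomial: λ² - tr(A)λ + det(A) = λ² - 4λ + 4
λ² - 4λ + 4 = (λ - 2)²
Eigenvalues: 2, 2
λ=2: alg. mult. = 2, geom. mult. = 2 - rank(A - (2)I) = 2 - 1 = 1
Sum of geometric multiplicities = 1 < n = 2, so there aren't enough independent eigenvectors.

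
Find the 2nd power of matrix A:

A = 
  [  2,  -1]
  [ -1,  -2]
A² = A·A:
A²[1,1] = (2)(2) + (-1)(-1) = 5
A²[1,2] = (2)(-1) + (-1)(-2) = 0
A²[2,1] = (-1)(2) + (-2)(-1) = 0
A²[2,2] = (-1)(-1) + (-2)(-2) = 5
A² = 
  [  5,   0]
  [  0,   5]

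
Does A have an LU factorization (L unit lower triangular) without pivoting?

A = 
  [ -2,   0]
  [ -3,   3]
Yes.
A[1,1] = -2 ≠ 0, so Gaussian elimination proceeds without a row swap: multiplier ℓ₂₁ = (-3)/(-2) = 3/2, and U[2,2] = 3 - (3/2)(0) = 3.
L = 
  [  1,   0]
  [3/2,   1]
U = 
  [ -2,   0]
  [  0,   3]
Check row 2 of LU: [(3/2)(-2), (3/2)(0) + 3] = [-3, 3] = row 2 of A ✓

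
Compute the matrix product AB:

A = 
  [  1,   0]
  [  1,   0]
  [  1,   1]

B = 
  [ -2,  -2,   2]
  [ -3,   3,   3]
AB = 
  [ -2,  -2,   2]
  [ -2,  -2,   2]
  [ -5,   1,   5]

A is 3×2 and B is 2×3, so AB is 3×3. Each entry is (row of A)·(column of B):
AB[1,1] = (1)(-2) + (0)(-3) = -2
AB[1,2] = (1)(-2) + (0)(3) = -2
AB[1,3] = (1)(2) + (0)(3) = 2
AB[2,1] = (1)(-2) + (0)(-3) = -2
AB[2,2] = (1)(-2) + (0)(3) = -2
AB[2,3] = (1)(2) + (0)(3) = 2
AB[3,1] = (1)(-2) + (1)(-3) = -5
AB[3,2] = (1)(-2) + (1)(3) = 1
AB[3,3] = (1)(2) + (1)(3) = 5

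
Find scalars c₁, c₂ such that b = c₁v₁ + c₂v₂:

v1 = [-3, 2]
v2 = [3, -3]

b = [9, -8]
c1 = -1, c2 = 2

b = -1·v1 + 2·v2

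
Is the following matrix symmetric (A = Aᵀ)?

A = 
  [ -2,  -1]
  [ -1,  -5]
Yes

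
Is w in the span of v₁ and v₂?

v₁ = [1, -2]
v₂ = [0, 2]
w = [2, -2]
Yes

Form the augmented matrix and row-reduce:
[v₁|v₂|w] = 
  [  1,   0,   2]
  [ -2,   2,  -2]
R2 → R2 + (2)·R1
REF = 
  [  1,   0,   2]
  [  0,   2,   2]

No row of the form [0 0 | nonzero], so the system is consistent. Back-substitution gives c₁ = 2, c₂ = 1: w = (2)·v₁ + (1)·v₂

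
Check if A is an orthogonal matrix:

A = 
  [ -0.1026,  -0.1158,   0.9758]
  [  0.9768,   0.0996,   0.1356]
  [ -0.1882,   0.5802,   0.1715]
No

AᵀA = 
  [  1.0001,   0,   0.0001]
  [  0,   0.3600,   0]
  [  0.0001,   0,   1]
≠ I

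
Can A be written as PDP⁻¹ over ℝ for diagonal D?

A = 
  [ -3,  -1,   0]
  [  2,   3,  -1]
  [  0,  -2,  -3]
No

Characteristic polynomial: det(λI - A) = λ³ + 3λ² - 9λ - 27
Testing integer divisors of the constant term: p(-3) = 0, so (λ + 3) is a factor:
p(λ) = (λ + 3)(λ² - 9)
λ² - 9 = (λ + 3)(λ - 3)
Eigenvalues: -3, 3, -3
λ=-3: alg. mult. = 2, geom. mult. = 3 - rank(A - (-3)I) = 3 - 2 = 1
λ=3: alg. mult. = 1, geom. mult. = 3 - rank(A - (3)I) = 3 - 2 = 1
Sum of geometric multiplicities = 2 < n = 3, so there aren't enough independent eigenvectors.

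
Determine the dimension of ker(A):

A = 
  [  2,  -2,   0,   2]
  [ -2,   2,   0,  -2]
nullity(A) = 3

Row reduce:
R2 → R2 + (1)·R1
REF = 
  [  2,  -2,   0,   2]
  [  0,   0,   0,   0]
Pivot columns: 1 → 1 pivot.
rank(A) = 1, so nullity(A) = 4 - 1 = 3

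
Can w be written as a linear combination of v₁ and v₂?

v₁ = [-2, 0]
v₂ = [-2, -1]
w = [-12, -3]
Yes

Form the augmented matrix and row-reduce:
[v₁|v₂|w] = 
  [ -2,  -2, -12]
  [  0,  -1,  -3]
(already in echelon form — no row operations needed)

No row of the form [0 0 | nonzero], so the system is consistent. Back-substitution gives c₁ = 3, c₂ = 3: w = (3)·v₁ + (3)·v₂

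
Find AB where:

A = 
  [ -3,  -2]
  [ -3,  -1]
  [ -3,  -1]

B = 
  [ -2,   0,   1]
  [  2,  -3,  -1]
A is 3×2 and B is 2×3, so AB is 3×3. Each entry is (row of A)·(column of B):
AB[1,1] = (-3)(-2) + (-2)(2) = 2
AB[1,2] = (-3)(0) + (-2)(-3) = 6
AB[1,3] = (-3)(1) + (-2)(-1) = -1
AB[2,1] = (-3)(-2) + (-1)(2) = 4
AB[2,2] = (-3)(0) + (-1)(-3) = 3
AB[2,3] = (-3)(1) + (-1)(-1) = -2
AB[3,1] = (-3)(-2) + (-1)(2) = 4
AB[3,2] = (-3)(0) + (-1)(-3) = 3
AB[3,3] = (-3)(1) + (-1)(-1) = -2

AB = 
  [  2,   6,  -1]
  [  4,   3,  -2]
  [  4,   3,  -2]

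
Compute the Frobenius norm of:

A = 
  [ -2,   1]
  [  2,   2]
||A||_F = 3.606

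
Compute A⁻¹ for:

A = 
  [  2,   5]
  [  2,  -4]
det(A) = (2)(-4) - (5)(2) = -18
For a 2×2 matrix, A⁻¹ = (1/det(A)) · [[d, -b], [-c, a]]
    = (-1/18) · [[-4, -5], [-2, 2]]

A⁻¹ = 
  [ 2/9, 5/18]
  [ 1/9, -1/9]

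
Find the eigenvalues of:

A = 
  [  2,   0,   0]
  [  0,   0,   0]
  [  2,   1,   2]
Characteristic polynomial: det(λI - A) = λ³ - 4λ² + 4λ
The constant term is 0, so λ = 0 is a root: p(λ) = λ(λ² - 4λ + 4)
λ² - 4λ + 4 = (λ - 2)²

λ = 0, 2, 2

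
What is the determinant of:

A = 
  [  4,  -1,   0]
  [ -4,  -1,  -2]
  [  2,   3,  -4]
Cofactor expansion along row 1:
det(A) = (4)·((-1)(-4) - (-2)(3)) - (-1)·((-4)(-4) - (-2)(2)) + (0)·((-4)(3) - (-1)(2))
  = (4)(10) - (-1)(20) + (0)(-10)
  = 60

det(A) = 60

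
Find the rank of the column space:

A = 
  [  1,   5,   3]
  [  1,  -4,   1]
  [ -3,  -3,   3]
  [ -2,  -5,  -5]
dim(Col(A)) = 3

Row reduce:
R2 → R2 - (1)·R1
R3 → R3 + (3)·R1
R4 → R4 + (2)·R1
R3 → R3 + (4/3)·R2
R4 → R4 + (5/9)·R2
R4 → R4 + (1/84)·R3
REF = 
  [   1,    5,    3]
  [   0,   -9,   -2]
  [   0,    0, 28/3]
  [   0,    0,    0]
Pivot columns: 1, 2, 3 → 3 pivots.
dim(Col(A)) = number of pivot columns = 3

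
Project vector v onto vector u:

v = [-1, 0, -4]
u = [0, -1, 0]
v·u = (-1)(0) + (0)(-1) + (-4)(0) = 0
u·u = (0)² + (-1)² + (0)² = 1
proj_u(v) = (v·u / u·u) × u = (0/1) × u = (0) × u

proj_u(v) = [0, 0, 0]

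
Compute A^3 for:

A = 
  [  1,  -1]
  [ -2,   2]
A² = A·A:
A²[1,1] = (1)(1) + (-1)(-2) = 3
A²[1,2] = (1)(-1) + (-1)(2) = -3
A²[2,1] = (-2)(1) + (2)(-2) = -6
A²[2,2] = (-2)(-1) + (2)(2) = 6
A² = 
  [  3,  -3]
  [ -6,   6]

A^3 = A^2·A:
A^3[1,1] = (3)(1) + (-3)(-2) = 9
A^3[1,2] = (3)(-1) + (-3)(2) = -9
A^3[2,1] = (-6)(1) + (6)(-2) = -18
A^3[2,2] = (-6)(-1) + (6)(2) = 18
A^3 = 
  [  9,  -9]
  [-18,  18]

Therefore
A^3 = 
  [  9,  -9]
  [-18,  18]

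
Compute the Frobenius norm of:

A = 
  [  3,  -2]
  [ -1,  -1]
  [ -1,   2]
||A||_F = 4.472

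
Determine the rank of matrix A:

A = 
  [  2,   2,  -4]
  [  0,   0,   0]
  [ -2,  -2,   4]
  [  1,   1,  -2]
Row reduce:
R3 → R3 + (1)·R1
R4 → R4 - (1/2)·R1
REF = 
  [  2,   2,  -4]
  [  0,   0,   0]
  [  0,   0,   0]
  [  0,   0,   0]
Pivot columns: 1 → 1 pivot.

rank(A) = 1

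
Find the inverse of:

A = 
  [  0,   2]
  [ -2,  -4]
det(A) = (0)(-4) - (2)(-2) = 4
For a 2×2 matrix, A⁻¹ = (1/det(A)) · [[d, -b], [-c, a]]
    = (1/4) · [[-4, -2], [2, 0]]

A⁻¹ = 
  [  -1, -1/2]
  [ 1/2,    0]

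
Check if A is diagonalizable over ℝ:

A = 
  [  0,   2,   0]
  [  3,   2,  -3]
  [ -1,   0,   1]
Yes

Characteristic polynomial: det(λI - A) = λ³ - 3λ² - 4λ
The constant term is 0, so λ = 0 is a root: p(λ) = λ(λ² - 3λ - 4)
λ² - 3λ - 4 = (λ + 1)(λ - 4)
Eigenvalues: 0, 4, -1
λ=-1: alg. mult. = 1, geom. mult. = 3 - rank(A - (-1)I) = 3 - 2 = 1
λ=0: alg. mult. = 1, geom. mult. = 3 - rank(A - (0)I) = 3 - 2 = 1
λ=4: alg. mult. = 1, geom. mult. = 3 - rank(A - (4)I) = 3 - 2 = 1
Sum of geometric multiplicities equals n, so A has n independent eigenvectors.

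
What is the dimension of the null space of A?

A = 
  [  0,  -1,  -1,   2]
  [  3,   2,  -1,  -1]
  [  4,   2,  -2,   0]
nullity(A) = 2

Row reduce:
Swap R1 ↔ R2
R3 → R3 - (4/3)·R1
R3 → R3 - (2/3)·R2
REF = 
  [  3,   2,  -1,  -1]
  [  0,  -1,  -1,   2]
  [  0,   0,   0,   0]
Pivot columns: 1, 2 → 2 pivots.
rank(A) = 2, so nullity(A) = 4 - 2 = 2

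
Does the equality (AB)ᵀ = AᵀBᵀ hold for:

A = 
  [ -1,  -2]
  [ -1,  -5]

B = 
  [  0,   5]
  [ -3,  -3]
No

(AB)ᵀ = 
  [  6,  15]
  [  1,  10]

AᵀBᵀ = 
  [ -5,   6]
  [-25,  21]

The two matrices differ, so (AB)ᵀ ≠ AᵀBᵀ in general. The correct identity is (AB)ᵀ = BᵀAᵀ.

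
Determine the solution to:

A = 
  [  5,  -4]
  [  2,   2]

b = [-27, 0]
Row reduce the augmented matrix [A|b]:
R2 → R2 - (2/5)·R1
REF = 
  [   5,   -4,  -27]
  [   0, 18/5, 54/5]

Back-substitution:
x₂ = (54/5) / (18/5) = 3
x₁ = (-27 - (-4)(3)) / 5 = -3

x = [-3, 3]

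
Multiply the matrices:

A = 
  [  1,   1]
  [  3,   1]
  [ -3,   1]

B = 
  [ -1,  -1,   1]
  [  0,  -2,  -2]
AB = 
  [ -1,  -3,  -1]
  [ -3,  -5,   1]
  [  3,   1,  -5]

A is 3×2 and B is 2×3, so AB is 3×3. Each entry is (row of A)·(column of B):
AB[1,1] = (1)(-1) + (1)(0) = -1
AB[1,2] = (1)(-1) + (1)(-2) = -3
AB[1,3] = (1)(1) + (1)(-2) = -1
AB[2,1] = (3)(-1) + (1)(0) = -3
AB[2,2] = (3)(-1) + (1)(-2) = -5
AB[2,3] = (3)(1) + (1)(-2) = 1
AB[3,1] = (-3)(-1) + (1)(0) = 3
AB[3,2] = (-3)(-1) + (1)(-2) = 1
AB[3,3] = (-3)(1) + (1)(-2) = -5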